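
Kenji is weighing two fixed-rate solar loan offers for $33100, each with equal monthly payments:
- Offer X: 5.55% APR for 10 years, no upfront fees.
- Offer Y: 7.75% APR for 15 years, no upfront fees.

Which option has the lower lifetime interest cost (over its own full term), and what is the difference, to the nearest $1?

Offer X: monthly rate = 5.55%/12 = 0.0046250; payment = 33,100 × 0.0046250 / (1 − (1+0.0046250)^−120) = $360.04.
Total interest on Offer X = 120 × $360.04 − $33,100 = $10,104.80.
Offer Y: at 7.75% the monthly rate is 0.0064583, so the payment is 33,100 × 0.0064583 / (1 − 1.0064583^−180) = $311.56.
Total interest on Offer Y = 180 × $311.56 − $33,100 = $22,980.80.
Offer X is lower by $12,876.00.

Offer X by $12,876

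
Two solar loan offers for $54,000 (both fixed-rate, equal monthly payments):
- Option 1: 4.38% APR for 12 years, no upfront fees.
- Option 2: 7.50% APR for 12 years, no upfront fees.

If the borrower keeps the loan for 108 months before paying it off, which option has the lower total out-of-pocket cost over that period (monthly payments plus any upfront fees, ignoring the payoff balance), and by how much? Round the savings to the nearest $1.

Option 1: monthly rate = 4.38%/12 = 0.0036500; payment = 54,000 × 0.0036500 / (1 − (1+0.0036500)^−144) = $482.81.
Option 2: at 7.50% the monthly rate is 0.0062500, so the payment is 54,000 × 0.0062500 / (1 − 1.0062500^−144) = $569.82.
Over 108 months: Option 1 costs 108 × $482.81 = $52,143.48; Option 2 costs 108 × $569.82 = $61,540.56.
Option 1 is cheaper by $61,540.56 − $52,143.48 = $9,397.08.

Option 1 by $9,397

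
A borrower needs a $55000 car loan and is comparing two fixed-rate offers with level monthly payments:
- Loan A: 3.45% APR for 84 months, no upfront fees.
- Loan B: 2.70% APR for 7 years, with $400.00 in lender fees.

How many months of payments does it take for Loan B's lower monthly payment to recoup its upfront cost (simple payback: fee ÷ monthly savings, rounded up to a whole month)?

Loan A: at 3.45% the monthly rate is 0.0028750, so the payment is 55,000 × 0.0028750 / (1 − 1.0028750^−84) = $737.94.
Loan B: monthly rate = 2.7%/12 = 0.0022500; payment = 55,000 × 0.0022500 / (1 − (1+0.0022500)^−84) = $719.32.
Monthly savings = $737.94 − $719.32 = $18.62.
Break-even = $400.00 / $18.62 = 21.48 → 22 months.

22 months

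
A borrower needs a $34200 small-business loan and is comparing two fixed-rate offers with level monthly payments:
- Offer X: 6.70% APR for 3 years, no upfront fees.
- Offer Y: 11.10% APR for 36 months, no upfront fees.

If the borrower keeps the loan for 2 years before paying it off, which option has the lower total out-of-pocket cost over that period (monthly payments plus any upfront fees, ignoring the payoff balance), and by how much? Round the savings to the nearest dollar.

Offer X: monthly rate = 6.7%/12 = 0.0055833; payment = 34,200 × 0.0055833 / (1 − (1+0.0055833)^−36) = $1,051.31.
Offer Y: monthly rate = 11.1%/12 = 0.0092500; payment = 34,200 × 0.0092500 / (1 − (1+0.0092500)^−36) = $1,121.28.
Over 24 months: Offer X costs 24 × $1,051.31 = $25,231.44; Offer Y costs 24 × $1,121.28 = $26,910.72.
Offer X is cheaper by $26,910.72 − $25,231.44 = $1,679.28.

Offer X by $1,679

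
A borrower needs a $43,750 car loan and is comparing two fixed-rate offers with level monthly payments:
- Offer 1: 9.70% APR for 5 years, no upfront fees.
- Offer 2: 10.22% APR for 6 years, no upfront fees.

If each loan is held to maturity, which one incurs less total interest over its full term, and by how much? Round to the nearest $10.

Offer 1: monthly rate = 9.7%/12 = 0.0080833; payment = 43,750 × 0.0080833 / (1 − (1+0.0080833)^−60) = $923.11.
Total interest on Offer 1 = 60 × $923.11 − $43,750 = $11,636.60.
Offer 2: at 10.22% the monthly rate is 0.0085167, so the payment is 43,750 × 0.0085167 / (1 − 1.0085167^−72) = $815.37.
Total interest on Offer 2 = 72 × $815.37 − $43,750 = $14,956.64.
Offer 1 is lower by $3,320.04.

Offer 1 by $3,320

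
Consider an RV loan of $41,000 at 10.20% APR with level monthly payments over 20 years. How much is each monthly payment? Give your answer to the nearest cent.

$401.11

Monthly rate = 10.2%/12 = 0.0085000; payment = 41,000 × 0.0085000 / (1 − (1+0.0085000)^−240) = $401.11.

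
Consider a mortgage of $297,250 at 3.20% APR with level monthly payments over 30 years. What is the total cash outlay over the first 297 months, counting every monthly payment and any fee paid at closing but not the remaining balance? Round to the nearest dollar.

At 3.20% the monthly rate is 0.0026667, so the payment is 297,250 × 0.0026667 / (1 − 1.0026667^−360) = $1,285.51.
Total outlay = 297 × $1,285.51 = $381,796.47.

$381,796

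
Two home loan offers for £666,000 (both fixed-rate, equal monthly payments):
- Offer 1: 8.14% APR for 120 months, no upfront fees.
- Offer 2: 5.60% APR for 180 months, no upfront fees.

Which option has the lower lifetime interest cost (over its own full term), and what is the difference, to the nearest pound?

Offer 1 by £10,320

Offer 1: monthly rate = 8.14%/12 = 0.0067833; payment = 666,000 × 0.0067833 / (1 − (1+0.0067833)^−120) = £8,129.77.
Total interest on Offer 1 = 120 × £8,129.77 − £666,000 = £309,572.40.
Offer 2: at 5.60% the monthly rate is 0.0046667, so the payment is 666,000 × 0.0046667 / (1 − 1.0046667^−180) = £5,477.18.
Total interest on Offer 2 = 180 × £5,477.18 − £666,000 = £319,892.40.
Offer 1 is lower by £10,320.00.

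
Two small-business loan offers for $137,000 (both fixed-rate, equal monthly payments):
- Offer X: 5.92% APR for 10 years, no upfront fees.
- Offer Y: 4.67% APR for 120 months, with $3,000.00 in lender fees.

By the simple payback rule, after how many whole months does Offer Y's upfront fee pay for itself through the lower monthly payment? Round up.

36 months

Offer X: at 5.92% the monthly rate is 0.0049333, so the payment is 137,000 × 0.0049333 / (1 − 1.0049333^−120) = $1,515.48.
Offer Y: at 4.67% the monthly rate is 0.0038917, so the payment is 137,000 × 0.0038917 / (1 − 1.0038917^−120) = $1,431.10.
Monthly savings = $1,515.48 − $1,431.10 = $84.38.
Break-even = $3,000.00 / $84.38 = 35.55 → 36 months.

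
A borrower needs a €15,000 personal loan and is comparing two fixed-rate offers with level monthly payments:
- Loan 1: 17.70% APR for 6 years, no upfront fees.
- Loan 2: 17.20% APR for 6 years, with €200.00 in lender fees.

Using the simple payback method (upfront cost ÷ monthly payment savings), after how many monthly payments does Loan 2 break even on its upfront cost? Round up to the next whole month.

Loan 1: at 17.70% the monthly rate is 0.0147500, so the payment is 15,000 × 0.0147500 / (1 − 1.0147500^−72) = €339.58.
Loan 2: at 17.20% the monthly rate is 0.0143333, so the payment is 15,000 × 0.0143333 / (1 − 1.0143333^−72) = €335.37.
Monthly savings = €339.58 − €335.37 = €4.21.
Break-even = €200.00 / €4.21 = 47.51 → 48 months.

48 months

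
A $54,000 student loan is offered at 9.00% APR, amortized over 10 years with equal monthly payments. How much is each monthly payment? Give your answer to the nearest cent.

$684.05

Monthly rate = 9%/12 = 0.0075000; payment = 54,000 × 0.0075000 / (1 − (1+0.0075000)^−120) = $684.05.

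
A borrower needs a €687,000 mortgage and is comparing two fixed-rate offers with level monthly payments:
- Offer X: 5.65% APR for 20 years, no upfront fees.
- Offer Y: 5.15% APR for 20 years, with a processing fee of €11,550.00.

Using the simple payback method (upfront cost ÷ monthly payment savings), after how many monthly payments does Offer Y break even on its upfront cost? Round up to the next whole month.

Offer X: at 5.65% the monthly rate is 0.0047083, so the payment is 687,000 × 0.0047083 / (1 − 1.0047083^−240) = €4,784.18.
Offer Y: monthly rate = 5.15%/12 = 0.0042917; payment = 687,000 × 0.0042917 / (1 − (1+0.0042917)^−240) = €4,591.02.
Monthly savings = €4,784.18 − €4,591.02 = €193.16.
Break-even = €11,550.00 / €193.16 = 59.79 → 60 months.

60 months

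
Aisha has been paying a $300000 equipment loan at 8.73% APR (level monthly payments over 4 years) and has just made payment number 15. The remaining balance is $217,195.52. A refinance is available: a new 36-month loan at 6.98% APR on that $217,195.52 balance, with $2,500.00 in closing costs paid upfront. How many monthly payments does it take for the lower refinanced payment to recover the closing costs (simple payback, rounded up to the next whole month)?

Current payment = 300,000 × 8.73%/12 / (1 − (1+0.0072750)^−48) = $7,427.11.
Refinanced payment = 217,195.52 × 0.0058167 / (1 − (1+0.0058167)^−36) = $6,704.38.
Monthly savings = $7,427.11 − $6,704.38 = $722.73.
Break-even = $2,500.00 / $722.73 = 3.46 → 4 months.

4 months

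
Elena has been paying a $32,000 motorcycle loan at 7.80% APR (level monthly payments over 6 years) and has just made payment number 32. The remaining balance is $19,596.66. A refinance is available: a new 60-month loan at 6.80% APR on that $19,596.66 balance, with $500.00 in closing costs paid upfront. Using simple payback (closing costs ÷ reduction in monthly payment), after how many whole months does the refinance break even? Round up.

Current payment = 32,000 × 7.8%/12 / (1 − (1+0.0065000)^−72) = $557.94.
Refinanced payment = 19,596.66 × 0.0056667 / (1 − (1+0.0056667)^−60) = $386.19.
Monthly savings = $557.94 − $386.19 = $171.75.
Break-even = $500.00 / $171.75 = 2.91 → 3 months.

3 months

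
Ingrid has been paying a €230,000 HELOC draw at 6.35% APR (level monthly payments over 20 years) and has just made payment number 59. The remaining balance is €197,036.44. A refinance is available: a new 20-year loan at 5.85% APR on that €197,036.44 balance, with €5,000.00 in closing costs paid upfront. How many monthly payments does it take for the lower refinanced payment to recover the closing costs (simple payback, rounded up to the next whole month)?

Current payment = 230,000 × 6.35%/12 / (1 − (1+0.0052917)^−240) = €1,694.57.
Refinanced payment = 197,036.44 × 0.0048750 / (1 − (1+0.0048750)^−240) = €1,394.63.
Monthly savings = €1,694.57 − €1,394.63 = €299.94.
Break-even = €5,000.00 / €299.94 = 16.67 → 17 months.

17 months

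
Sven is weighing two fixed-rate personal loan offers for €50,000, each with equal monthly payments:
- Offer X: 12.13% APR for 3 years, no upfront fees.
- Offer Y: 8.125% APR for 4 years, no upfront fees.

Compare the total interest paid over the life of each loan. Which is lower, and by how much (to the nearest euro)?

Offer Y by €1,166

Offer X: monthly rate = 12.13%/12 = 0.0101083; payment = 50,000 × 0.0101083 / (1 − (1+0.0101083)^−36) = €1,663.82.
Total interest on Offer X = 36 × €1,663.82 − €50,000 = €9,897.52.
Offer Y: monthly rate = 8.125%/12 = 0.0067708; payment = 50,000 × 0.0067708 / (1 − (1+0.0067708)^−48) = €1,223.58.
Total interest on Offer Y = 48 × €1,223.58 − €50,000 = €8,731.84.
Offer Y is lower by €1,165.68.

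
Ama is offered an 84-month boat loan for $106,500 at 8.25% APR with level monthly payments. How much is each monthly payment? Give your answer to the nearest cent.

$1,673.23

Monthly rate = 8.25%/12 = 0.0068750; payment = 106,500 × 0.0068750 / (1 − (1+0.0068750)^−84) = $1,673.23.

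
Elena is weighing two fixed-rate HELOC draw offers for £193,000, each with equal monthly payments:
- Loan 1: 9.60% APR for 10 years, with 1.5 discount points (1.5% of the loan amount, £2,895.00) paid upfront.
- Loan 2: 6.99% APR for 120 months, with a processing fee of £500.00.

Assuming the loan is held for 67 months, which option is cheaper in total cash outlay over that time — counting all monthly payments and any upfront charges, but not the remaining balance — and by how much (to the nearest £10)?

Loan 2 by £20,350

Loan 1: monthly rate = 9.6%/12 = 0.0080000; payment = 193,000 × 0.0080000 / (1 − (1+0.0080000)^−120) = £2,507.95.
Loan 2: at 6.99% the monthly rate is 0.0058250, so the payment is 193,000 × 0.0058250 / (1 − 1.0058250^−120) = £2,239.90.
Over 67 months: Loan 1 costs 67 × £2,507.95 + £2,895.00 = £170,927.65; Loan 2 costs 67 × £2,239.90 + £500.00 = £150,573.30.
Loan 2 is cheaper by £170,927.65 − £150,573.30 = £20,354.35.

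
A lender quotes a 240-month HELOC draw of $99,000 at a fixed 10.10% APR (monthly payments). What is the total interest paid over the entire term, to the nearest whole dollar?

$131,866

Monthly rate = 10.1%/12 = 0.0084167; payment = 99,000 × 0.0084167 / (1 − (1+0.0084167)^−240) = $961.94.
Total paid = 240 × $961.94 = $230,865.60; interest = $230,865.60 − $99,000 = $131,865.60.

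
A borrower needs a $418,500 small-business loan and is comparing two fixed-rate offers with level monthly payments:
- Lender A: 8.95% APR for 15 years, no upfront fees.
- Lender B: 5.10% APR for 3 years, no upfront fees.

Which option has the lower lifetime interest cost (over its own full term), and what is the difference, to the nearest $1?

Lender B by $309,590

Lender A: at 8.95% the monthly rate is 0.0074583, so the payment is 418,500 × 0.0074583 / (1 − 1.0074583^−180) = $4,232.27.
Total interest on Lender A = 180 × $4,232.27 − $418,500 = $343,308.60.
Lender B: at 5.10% the monthly rate is 0.0042500, so the payment is 418,500 × 0.0042500 / (1 − 1.0042500^−36) = $12,561.62.
Total interest on Lender B = 36 × $12,561.62 − $418,500 = $33,718.32.
Lender B is lower by $309,590.28.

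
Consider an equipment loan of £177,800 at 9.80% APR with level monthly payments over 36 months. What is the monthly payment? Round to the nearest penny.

£5,720.43

At 9.80% the monthly rate is 0.0081667, so the payment is 177,800 × 0.0081667 / (1 − 1.0081667^−36) = £5,720.43.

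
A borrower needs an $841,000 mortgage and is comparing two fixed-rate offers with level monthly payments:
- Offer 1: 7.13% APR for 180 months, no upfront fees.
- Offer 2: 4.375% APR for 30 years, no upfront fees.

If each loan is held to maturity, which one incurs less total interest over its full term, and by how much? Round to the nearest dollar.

Offer 1: monthly rate = 7.13%/12 = 0.0059417; payment = 841,000 × 0.0059417 / (1 − (1+0.0059417)^−180) = $7,620.40.
Total interest on Offer 1 = 180 × $7,620.40 − $841,000 = $530,672.00.
Offer 2: monthly rate = 4.375%/12 = 0.0036458; payment = 841,000 × 0.0036458 / (1 − (1+0.0036458)^−360) = $4,198.99.
Total interest on Offer 2 = 360 × $4,198.99 − $841,000 = $670,636.40.
Offer 1 is lower by $139,964.40.

Offer 1 by $139,964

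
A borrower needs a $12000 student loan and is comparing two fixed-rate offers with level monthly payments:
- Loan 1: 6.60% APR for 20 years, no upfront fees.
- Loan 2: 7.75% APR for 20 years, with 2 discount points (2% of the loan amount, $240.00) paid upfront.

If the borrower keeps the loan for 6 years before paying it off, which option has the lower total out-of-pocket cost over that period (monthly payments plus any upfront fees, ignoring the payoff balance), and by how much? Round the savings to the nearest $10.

Loan 1: at 6.60% the monthly rate is 0.0055000, so the payment is 12,000 × 0.0055000 / (1 − 1.0055000^−240) = $90.18.
Loan 2: monthly rate = 7.75%/12 = 0.0064583; payment = 12,000 × 0.0064583 / (1 − (1+0.0064583)^−240) = $98.51.
Over 72 months: Loan 1 costs 72 × $90.18 = $6,492.96; Loan 2 costs 72 × $98.51 + $240.00 = $7,332.72.
Loan 1 is cheaper by $7,332.72 − $6,492.96 = $839.76.

Loan 1 by $840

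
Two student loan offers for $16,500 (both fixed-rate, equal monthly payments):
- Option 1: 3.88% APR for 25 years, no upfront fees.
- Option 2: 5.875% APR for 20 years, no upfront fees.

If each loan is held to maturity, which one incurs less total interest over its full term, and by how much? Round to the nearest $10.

Option 1: monthly rate = 3.88%/12 = 0.0032333; payment = 16,500 × 0.0032333 / (1 − (1+0.0032333)^−300) = $86.00.
Total interest on Option 1 = 300 × $86.00 − $16,500 = $9,300.00.
Option 2: monthly rate = 5.875%/12 = 0.0048958; payment = 16,500 × 0.0048958 / (1 − (1+0.0048958)^−240) = $117.02.
Total interest on Option 2 = 240 × $117.02 − $16,500 = $11,584.80.
Option 1 is lower by $2,284.80.

Option 1 by $2,280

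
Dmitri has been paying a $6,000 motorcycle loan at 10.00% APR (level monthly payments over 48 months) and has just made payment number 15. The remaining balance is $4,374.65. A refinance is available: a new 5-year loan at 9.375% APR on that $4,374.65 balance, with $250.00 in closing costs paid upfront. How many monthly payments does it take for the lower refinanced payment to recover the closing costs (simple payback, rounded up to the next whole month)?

Current payment = 6,000 × 10%/12 / (1 − (1+0.0083333)^−48) = $152.18.
Refinanced payment = 4,374.65 × 0.0078125 / (1 − (1+0.0078125)^−60) = $91.61.
Monthly savings = $152.18 − $91.61 = $60.57.
Break-even = $250.00 / $60.57 = 4.13 → 5 months.

5 months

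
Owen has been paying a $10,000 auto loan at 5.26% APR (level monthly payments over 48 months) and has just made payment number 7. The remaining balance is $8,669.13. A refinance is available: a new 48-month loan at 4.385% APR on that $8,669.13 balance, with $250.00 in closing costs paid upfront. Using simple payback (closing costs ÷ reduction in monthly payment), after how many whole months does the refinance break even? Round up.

Current payment = 10,000 × 5.26%/12 / (1 − (1+0.0043833)^−48) = $231.47.
Refinanced payment = 8,669.13 × 0.0036542 / (1 − (1+0.0036542)^−48) = $197.24.
Monthly savings = $231.47 − $197.24 = $34.23.
Break-even = $250.00 / $34.23 = 7.30 → 8 months.

8 months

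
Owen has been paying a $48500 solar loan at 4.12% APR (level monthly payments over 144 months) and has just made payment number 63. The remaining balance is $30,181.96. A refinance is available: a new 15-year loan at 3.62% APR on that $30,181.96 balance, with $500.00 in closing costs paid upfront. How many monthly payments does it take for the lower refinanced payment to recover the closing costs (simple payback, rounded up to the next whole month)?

3 months

Current payment = 48,500 × 4.12%/12 / (1 − (1+0.0034333)^−144) = $427.46.
Refinanced payment = 30,181.96 × 0.0030167 / (1 − (1+0.0030167)^−180) = $217.55.
Monthly savings = $427.46 − $217.55 = $209.91.
Break-even = $500.00 / $209.91 = 2.38 → 3 months.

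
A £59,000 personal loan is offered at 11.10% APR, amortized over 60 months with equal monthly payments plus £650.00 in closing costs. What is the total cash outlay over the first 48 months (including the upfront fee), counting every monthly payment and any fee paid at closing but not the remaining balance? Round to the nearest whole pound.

£62,366

At 11.10% the monthly rate is 0.0092500, so the payment is 59,000 × 0.0092500 / (1 − 1.0092500^−60) = £1,285.75.
Total outlay = 48 × £1,285.75 + £650.00 = £62,366.00.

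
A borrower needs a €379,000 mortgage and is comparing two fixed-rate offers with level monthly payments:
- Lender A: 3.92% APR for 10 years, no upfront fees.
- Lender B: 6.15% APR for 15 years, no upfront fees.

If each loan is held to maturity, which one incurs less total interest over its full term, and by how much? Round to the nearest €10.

Lender A by €122,490

Lender A: monthly rate = 3.92%/12 = 0.0032667; payment = 379,000 × 0.0032667 / (1 − (1+0.0032667)^−120) = €3,822.80.
Total interest on Lender A = 120 × €3,822.80 − €379,000 = €79,736.00.
Lender B: monthly rate = 6.15%/12 = 0.0051250; payment = 379,000 × 0.0051250 / (1 − (1+0.0051250)^−180) = €3,229.01.
Total interest on Lender B = 180 × €3,229.01 − €379,000 = €202,221.80.
Lender A is lower by €122,485.80.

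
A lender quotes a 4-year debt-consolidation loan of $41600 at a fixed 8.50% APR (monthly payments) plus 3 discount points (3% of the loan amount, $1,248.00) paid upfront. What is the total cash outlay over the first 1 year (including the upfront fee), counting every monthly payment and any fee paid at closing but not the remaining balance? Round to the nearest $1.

$13,552

Monthly rate = 8.5%/12 = 0.0070833; payment = 41,600 × 0.0070833 / (1 − (1+0.0070833)^−48) = $1,025.37.
Total outlay = 12 × $1,025.37 + $1,248.00 = $13,552.44.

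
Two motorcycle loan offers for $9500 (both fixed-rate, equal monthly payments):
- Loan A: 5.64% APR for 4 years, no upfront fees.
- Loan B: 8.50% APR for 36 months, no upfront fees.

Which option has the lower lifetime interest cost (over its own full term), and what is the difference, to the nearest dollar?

Loan A: monthly rate = 5.64%/12 = 0.0047000; payment = 9,500 × 0.0047000 / (1 − (1+0.0047000)^−48) = $221.54.
Total interest on Loan A = 48 × $221.54 − $9,500 = $1,133.92.
Loan B: monthly rate = 8.5%/12 = 0.0070833; payment = 9,500 × 0.0070833 / (1 − (1+0.0070833)^−36) = $299.89.
Total interest on Loan B = 36 × $299.89 − $9,500 = $1,296.04.
Loan A is lower by $162.12.

Loan A by $162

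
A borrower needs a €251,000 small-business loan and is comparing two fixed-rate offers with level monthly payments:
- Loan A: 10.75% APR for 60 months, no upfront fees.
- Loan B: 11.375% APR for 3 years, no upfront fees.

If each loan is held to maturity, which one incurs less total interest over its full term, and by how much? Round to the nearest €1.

Loan A: at 10.75% the monthly rate is 0.0089583, so the payment is 251,000 × 0.0089583 / (1 − 1.0089583^−60) = €5,426.11.
Total interest on Loan A = 60 × €5,426.11 − €251,000 = €74,566.60.
Loan B: at 11.375% the monthly rate is 0.0094792, so the payment is 251,000 × 0.0094792 / (1 − 1.0094792^−36) = €8,262.06.
Total interest on Loan B = 36 × €8,262.06 − €251,000 = €46,434.16.
Loan B is lower by €28,132.44.

Loan B by €28,132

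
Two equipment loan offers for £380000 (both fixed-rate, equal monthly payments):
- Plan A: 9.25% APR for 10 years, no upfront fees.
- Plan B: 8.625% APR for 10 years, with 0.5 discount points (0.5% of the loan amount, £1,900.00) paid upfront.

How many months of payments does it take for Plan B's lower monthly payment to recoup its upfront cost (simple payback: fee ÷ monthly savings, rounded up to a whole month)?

15 months

Plan A: monthly rate = 9.25%/12 = 0.0077083; payment = 380,000 × 0.0077083 / (1 − (1+0.0077083)^−120) = £4,865.24.
Plan B: monthly rate = 8.625%/12 = 0.0071875; payment = 380,000 × 0.0071875 / (1 − (1+0.0071875)^−120) = £4,736.90.
Monthly savings = £4,865.24 − £4,736.90 = £128.34.
Break-even = £1,900.00 / £128.34 = 14.80 → 15 months.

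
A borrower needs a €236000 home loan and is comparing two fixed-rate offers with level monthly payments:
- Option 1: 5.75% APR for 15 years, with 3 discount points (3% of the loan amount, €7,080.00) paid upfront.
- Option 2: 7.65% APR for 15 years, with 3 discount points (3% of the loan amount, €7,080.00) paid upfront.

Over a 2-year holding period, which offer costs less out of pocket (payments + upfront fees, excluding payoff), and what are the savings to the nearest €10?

Option 1: at 5.75% the monthly rate is 0.0047917, so the payment is 236,000 × 0.0047917 / (1 − 1.0047917^−180) = €1,959.77.
Option 2: monthly rate = 7.65%/12 = 0.0063750; payment = 236,000 × 0.0063750 / (1 − (1+0.0063750)^−180) = €2,207.91.
Over 24 months: Option 1 costs 24 × €1,959.77 + €7,080.00 = €54,114.48; Option 2 costs 24 × €2,207.91 + €7,080.00 = €60,069.84.
Option 1 is cheaper by €60,069.84 − €54,114.48 = €5,955.36.

Option 1 by €5,960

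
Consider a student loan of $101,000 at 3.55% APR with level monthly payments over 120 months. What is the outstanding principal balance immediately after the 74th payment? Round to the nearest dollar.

With monthly rate i = 3.55%/12 = 0.0029583, the balance after k of n payments is P · [(1+i)^n − (1+i)^k] / [(1+i)^n − 1].
(1+0.0029583)^120 = 1.42543343 and (1+0.0029583)^74 = 1.24432534, so the balance is 101,000 × (1.42543343 − 1.24432534) / (1.42543343 − 1) = $42,995.96.

$42,996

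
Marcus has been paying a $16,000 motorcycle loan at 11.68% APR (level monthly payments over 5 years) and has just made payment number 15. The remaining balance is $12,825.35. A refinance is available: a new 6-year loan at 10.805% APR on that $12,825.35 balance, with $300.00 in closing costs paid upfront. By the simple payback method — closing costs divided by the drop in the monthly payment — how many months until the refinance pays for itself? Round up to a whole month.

Current payment = 16,000 × 11.68%/12 / (1 − (1+0.0097333)^−60) = $353.33.
Refinanced payment = 12,825.35 × 0.0090042 / (1 − (1+0.0090042)^−72) = $242.84.
Monthly savings = $353.33 − $242.84 = $110.49.
Break-even = $300.00 / $110.49 = 2.72 → 3 months.

3 months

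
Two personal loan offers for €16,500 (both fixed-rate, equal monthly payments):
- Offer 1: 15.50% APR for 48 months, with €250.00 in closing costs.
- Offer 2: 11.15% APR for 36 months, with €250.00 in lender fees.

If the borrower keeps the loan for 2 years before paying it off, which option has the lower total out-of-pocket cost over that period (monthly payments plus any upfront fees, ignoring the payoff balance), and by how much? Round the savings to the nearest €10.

Offer 1: at 15.50% the monthly rate is 0.0129167, so the payment is 16,500 × 0.0129167 / (1 − 1.0129167^−48) = €463.40.
Offer 2: monthly rate = 11.15%/12 = 0.0092917; payment = 16,500 × 0.0092917 / (1 − (1+0.0092917)^−36) = €541.36.
Over 24 months: Offer 1 costs 24 × €463.40 + €250.00 = €11,371.60; Offer 2 costs 24 × €541.36 + €250.00 = €13,242.64.
Offer 1 is cheaper by €13,242.64 − €11,371.60 = €1,871.04.

Offer 1 by €1,870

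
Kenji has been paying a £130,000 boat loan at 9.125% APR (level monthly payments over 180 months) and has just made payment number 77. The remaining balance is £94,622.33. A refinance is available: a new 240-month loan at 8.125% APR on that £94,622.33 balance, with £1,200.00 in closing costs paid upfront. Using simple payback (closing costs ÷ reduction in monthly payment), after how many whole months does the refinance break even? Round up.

Current payment = 130,000 × 9.125%/12 / (1 − (1+0.0076042)^−180) = £1,328.23.
Refinanced payment = 94,622.33 × 0.0067708 / (1 − (1+0.0067708)^−240) = £798.84.
Monthly savings = £1,328.23 − £798.84 = £529.39.
Break-even = £1,200.00 / £529.39 = 2.27 → 3 months.

3 months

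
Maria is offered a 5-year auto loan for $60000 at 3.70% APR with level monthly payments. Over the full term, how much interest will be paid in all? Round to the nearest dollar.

At 3.70% the monthly rate is 0.0030833, so the payment is 60,000 × 0.0030833 / (1 − 1.0030833^−60) = $1,096.89.
Total paid = 60 × $1,096.89 = $65,813.40; interest = $65,813.40 − $60,000 = $5,813.40.

$5,813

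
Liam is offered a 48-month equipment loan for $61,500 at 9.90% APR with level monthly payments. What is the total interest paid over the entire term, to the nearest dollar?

At 9.90% the monthly rate is 0.0082500, so the payment is 61,500 × 0.0082500 / (1 − 1.0082500^−48) = $1,556.85.
Total paid = 48 × $1,556.85 = $74,728.80; interest = $74,728.80 − $61,500 = $13,228.80.

$13,229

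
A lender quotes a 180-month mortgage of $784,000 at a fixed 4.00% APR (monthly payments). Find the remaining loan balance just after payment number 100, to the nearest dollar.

$406,634

With monthly rate i = 4%/12 = 0.0033333, the balance after k of n payments is P · [(1+i)^n − (1+i)^k] / [(1+i)^n − 1].
(1+0.0033333)^180 = 1.82030163 and (1+0.0033333)^100 = 1.39483902, so the balance is 784,000 × (1.82030163 − 1.39483902) / (1.82030163 − 1) = $406,634.19.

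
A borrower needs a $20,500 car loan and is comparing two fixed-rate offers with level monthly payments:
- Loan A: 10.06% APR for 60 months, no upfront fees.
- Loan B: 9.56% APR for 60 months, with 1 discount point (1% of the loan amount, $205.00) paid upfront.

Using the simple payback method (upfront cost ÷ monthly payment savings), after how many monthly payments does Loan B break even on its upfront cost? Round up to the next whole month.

Loan A: monthly rate = 10.06%/12 = 0.0083833; payment = 20,500 × 0.0083833 / (1 − (1+0.0083833)^−60) = $436.17.
Loan B: at 9.56% the monthly rate is 0.0079667, so the payment is 20,500 × 0.0079667 / (1 − 1.0079667^−60) = $431.14.
Monthly savings = $436.17 − $431.14 = $5.03.
Break-even = $205.00 / $5.03 = 40.76 → 41 months.

41 months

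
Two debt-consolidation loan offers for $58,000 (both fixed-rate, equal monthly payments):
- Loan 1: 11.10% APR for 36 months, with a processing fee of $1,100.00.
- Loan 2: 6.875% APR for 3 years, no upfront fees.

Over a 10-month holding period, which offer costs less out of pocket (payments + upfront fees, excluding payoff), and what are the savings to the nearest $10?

Loan 2 by $2,240

Loan 1: monthly rate = 11.1%/12 = 0.0092500; payment = 58,000 × 0.0092500 / (1 − (1+0.0092500)^−36) = $1,901.59.
Loan 2: monthly rate = 6.875%/12 = 0.0057292; payment = 58,000 × 0.0057292 / (1 − (1+0.0057292)^−36) = $1,787.56.
Over 10 months: Loan 1 costs 10 × $1,901.59 + $1,100.00 = $20,115.90; Loan 2 costs 10 × $1,787.56 = $17,875.60.
Loan 2 is cheaper by $20,115.90 − $17,875.60 = $2,240.30.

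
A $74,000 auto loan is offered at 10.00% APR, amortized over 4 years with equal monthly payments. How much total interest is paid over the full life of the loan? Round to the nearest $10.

At 10.00% the monthly rate is 0.0083333, so the payment is 74,000 × 0.0083333 / (1 − 1.0083333^−48) = $1,876.83.
Total paid = 48 × $1,876.83 = $90,087.84; interest = $90,087.84 − $74,000 = $16,087.84.

$16,090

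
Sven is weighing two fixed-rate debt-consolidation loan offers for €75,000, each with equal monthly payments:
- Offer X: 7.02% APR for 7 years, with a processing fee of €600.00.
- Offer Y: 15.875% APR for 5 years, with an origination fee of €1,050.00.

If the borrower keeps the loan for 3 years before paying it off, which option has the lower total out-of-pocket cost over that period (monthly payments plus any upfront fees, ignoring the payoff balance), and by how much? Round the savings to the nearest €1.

Offer X by €25,153

Offer X: at 7.02% the monthly rate is 0.0058500, so the payment is 75,000 × 0.0058500 / (1 − 1.0058500^−84) = €1,132.68.
Offer Y: monthly rate = 15.875%/12 = 0.0132292; payment = 75,000 × 0.0132292 / (1 − (1+0.0132292)^−60) = €1,818.88.
Over 36 months: Offer X costs 36 × €1,132.68 + €600.00 = €41,376.48; Offer Y costs 36 × €1,818.88 + €1,050.00 = €66,529.68.
Offer X is cheaper by €66,529.68 − €41,376.48 = €25,153.20.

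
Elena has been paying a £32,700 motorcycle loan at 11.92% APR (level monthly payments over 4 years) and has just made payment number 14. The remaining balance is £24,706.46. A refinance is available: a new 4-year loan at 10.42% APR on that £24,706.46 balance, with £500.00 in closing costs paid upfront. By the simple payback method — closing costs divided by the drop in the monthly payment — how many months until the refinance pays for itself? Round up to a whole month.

3 months

Current payment = 32,700 × 11.92%/12 / (1 − (1+0.0099333)^−48) = £859.83.
Refinanced payment = 24,706.46 × 0.0086833 / (1 − (1+0.0086833)^−48) = £631.61.
Monthly savings = £859.83 − £631.61 = £228.22.
Break-even = £500.00 / £228.22 = 2.19 → 3 months.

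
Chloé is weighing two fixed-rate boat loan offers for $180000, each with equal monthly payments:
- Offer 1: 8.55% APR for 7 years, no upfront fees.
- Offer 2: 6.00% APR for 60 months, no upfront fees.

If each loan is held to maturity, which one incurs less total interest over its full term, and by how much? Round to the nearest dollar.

Offer 2 by $31,034

Offer 1: monthly rate = 8.55%/12 = 0.0071250; payment = 180,000 × 0.0071250 / (1 − (1+0.0071250)^−84) = $2,855.10.
Total interest on Offer 1 = 84 × $2,855.10 − $180,000 = $59,828.40.
Offer 2: at 6.00% the monthly rate is 0.0050000, so the payment is 180,000 × 0.0050000 / (1 − 1.0050000^−60) = $3,479.90.
Total interest on Offer 2 = 60 × $3,479.90 − $180,000 = $28,794.00.
Offer 2 is lower by $31,034.40.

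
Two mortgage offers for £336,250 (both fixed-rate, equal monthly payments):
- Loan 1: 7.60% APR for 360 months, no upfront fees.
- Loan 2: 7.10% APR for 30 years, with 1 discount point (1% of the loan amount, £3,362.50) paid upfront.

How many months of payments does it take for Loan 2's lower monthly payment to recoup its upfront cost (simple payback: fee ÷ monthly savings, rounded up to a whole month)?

Loan 1: at 7.60% the monthly rate is 0.0063333, so the payment is 336,250 × 0.0063333 / (1 − 1.0063333^−360) = £2,374.18.
Loan 2: monthly rate = 7.1%/12 = 0.0059167; payment = 336,250 × 0.0059167 / (1 − (1+0.0059167)^−360) = £2,259.71.
Monthly savings = £2,374.18 − £2,259.71 = £114.47.
Break-even = £3,362.50 / £114.47 = 29.37 → 30 months.

30 months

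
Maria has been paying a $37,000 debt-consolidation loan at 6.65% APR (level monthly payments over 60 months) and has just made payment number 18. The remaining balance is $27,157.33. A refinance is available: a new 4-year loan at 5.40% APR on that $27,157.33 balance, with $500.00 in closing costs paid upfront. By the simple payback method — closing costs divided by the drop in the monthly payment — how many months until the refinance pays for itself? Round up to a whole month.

6 months

Current payment = 37,000 × 6.65%/12 / (1 − (1+0.0055417)^−60) = $726.55.
Refinanced payment = 27,157.33 × 0.0045000 / (1 − (1+0.0045000)^−48) = $630.35.
Monthly savings = $726.55 − $630.35 = $96.20.
Break-even = $500.00 / $96.20 = 5.20 → 6 months.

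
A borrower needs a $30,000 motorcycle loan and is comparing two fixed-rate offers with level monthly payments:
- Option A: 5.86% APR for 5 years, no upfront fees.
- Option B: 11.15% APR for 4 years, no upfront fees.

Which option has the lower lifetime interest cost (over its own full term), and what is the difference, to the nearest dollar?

Option A: at 5.86% the monthly rate is 0.0048833, so the payment is 30,000 × 0.0048833 / (1 − 1.0048833^−60) = $578.03.
Total interest on Option A = 60 × $578.03 − $30,000 = $4,681.80.
Option B: at 11.15% the monthly rate is 0.0092917, so the payment is 30,000 × 0.0092917 / (1 − 1.0092917^−48) = $777.55.
Total interest on Option B = 48 × $777.55 − $30,000 = $7,322.40.
Option A is lower by $2,640.60.

Option A by $2,641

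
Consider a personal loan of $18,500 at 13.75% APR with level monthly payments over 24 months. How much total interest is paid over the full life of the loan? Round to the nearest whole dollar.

At 13.75% the monthly rate is 0.0114583, so the payment is 18,500 × 0.0114583 / (1 − 1.0114583^−24) = $886.05.
Total paid = 24 × $886.05 = $21,265.20; interest = $21,265.20 − $18,500 = $2,765.20.

$2,765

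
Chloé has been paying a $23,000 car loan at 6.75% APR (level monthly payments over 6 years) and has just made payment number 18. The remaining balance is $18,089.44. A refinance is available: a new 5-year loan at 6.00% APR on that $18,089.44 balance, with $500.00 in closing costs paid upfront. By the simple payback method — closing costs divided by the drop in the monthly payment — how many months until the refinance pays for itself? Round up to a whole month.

Current payment = 23,000 × 6.75%/12 / (1 − (1+0.0056250)^−72) = $389.37.
Refinanced payment = 18,089.44 × 0.0050000 / (1 − (1+0.0050000)^−60) = $349.72.
Monthly savings = $389.37 − $349.72 = $39.65.
Break-even = $500.00 / $39.65 = 12.61 → 13 months.

13 months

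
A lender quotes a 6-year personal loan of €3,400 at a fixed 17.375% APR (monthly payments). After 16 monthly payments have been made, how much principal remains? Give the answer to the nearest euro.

With monthly rate i = 17.375%/12 = 0.0144792, the balance after k of n payments is P · [(1+i)^n − (1+i)^k] / [(1+i)^n − 1].
(1+0.0144792)^72 = 2.81517606 and (1+0.0144792)^16 = 1.25860695, so the balance is 3,400 × (2.81517606 − 1.25860695) / (2.81517606 − 1) = €2,915.60.

€2,916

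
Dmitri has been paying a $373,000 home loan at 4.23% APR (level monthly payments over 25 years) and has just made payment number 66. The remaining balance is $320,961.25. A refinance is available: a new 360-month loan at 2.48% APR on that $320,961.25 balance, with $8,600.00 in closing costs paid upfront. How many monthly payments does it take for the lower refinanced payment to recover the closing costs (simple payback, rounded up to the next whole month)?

Current payment = 373,000 × 4.23%/12 / (1 − (1+0.0035250)^−300) = $2,016.51.
Refinanced payment = 320,961.25 × 0.0020667 / (1 − (1+0.0020667)^−360) = $1,264.85.
Monthly savings = $2,016.51 − $1,264.85 = $751.66.
Break-even = $8,600.00 / $751.66 = 11.44 → 12 months.

12 months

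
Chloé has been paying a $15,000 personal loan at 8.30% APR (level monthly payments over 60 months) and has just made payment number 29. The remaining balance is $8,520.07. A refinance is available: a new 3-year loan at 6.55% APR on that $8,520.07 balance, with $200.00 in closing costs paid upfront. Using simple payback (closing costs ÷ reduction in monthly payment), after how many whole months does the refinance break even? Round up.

5 months

Current payment = 15,000 × 8.3%/12 / (1 − (1+0.0069167)^−60) = $306.30.
Refinanced payment = 8,520.07 × 0.0054583 / (1 − (1+0.0054583)^−36) = $261.33.
Monthly savings = $306.30 − $261.33 = $44.97.
Break-even = $200.00 / $44.97 = 4.45 → 5 months.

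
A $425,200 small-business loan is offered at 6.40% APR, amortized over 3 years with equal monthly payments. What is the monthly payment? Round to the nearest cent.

Monthly rate = 6.4%/12 = 0.0053333; payment = 425,200 × 0.0053333 / (1 − (1+0.0053333)^−36) = $13,012.61.

$13,012.61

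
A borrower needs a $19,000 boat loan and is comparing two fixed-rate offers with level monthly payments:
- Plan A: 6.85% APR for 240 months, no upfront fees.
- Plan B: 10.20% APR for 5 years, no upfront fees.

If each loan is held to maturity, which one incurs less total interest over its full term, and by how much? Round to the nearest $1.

Plan A: at 6.85% the monthly rate is 0.0057083, so the payment is 19,000 × 0.0057083 / (1 − 1.0057083^−240) = $145.60.
Total interest on Plan A = 240 × $145.60 − $19,000 = $15,944.00.
Plan B: at 10.20% the monthly rate is 0.0085000, so the payment is 19,000 × 0.0085000 / (1 − 1.0085000^−60) = $405.57.
Total interest on Plan B = 60 × $405.57 − $19,000 = $5,334.20.
Plan B is lower by $10,609.80.

Plan B by $10,610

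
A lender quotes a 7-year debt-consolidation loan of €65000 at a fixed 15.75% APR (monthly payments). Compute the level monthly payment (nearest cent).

€1,281.80

Monthly rate = 15.75%/12 = 0.0131250; payment = 65,000 × 0.0131250 / (1 − (1+0.0131250)^−84) = €1,281.80.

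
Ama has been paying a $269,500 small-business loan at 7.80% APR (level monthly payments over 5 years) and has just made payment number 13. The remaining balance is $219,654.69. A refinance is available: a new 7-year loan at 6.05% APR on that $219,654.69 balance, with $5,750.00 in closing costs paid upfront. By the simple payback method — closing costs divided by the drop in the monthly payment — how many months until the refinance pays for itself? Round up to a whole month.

3 months

Current payment = 269,500 × 7.8%/12 / (1 − (1+0.0065000)^−60) = $5,438.73.
Refinanced payment = 219,654.69 × 0.0050417 / (1 − (1+0.0050417)^−84) = $3,214.11.
Monthly savings = $5,438.73 − $3,214.11 = $2,224.62.
Break-even = $5,750.00 / $2,224.62 = 2.58 → 3 months.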